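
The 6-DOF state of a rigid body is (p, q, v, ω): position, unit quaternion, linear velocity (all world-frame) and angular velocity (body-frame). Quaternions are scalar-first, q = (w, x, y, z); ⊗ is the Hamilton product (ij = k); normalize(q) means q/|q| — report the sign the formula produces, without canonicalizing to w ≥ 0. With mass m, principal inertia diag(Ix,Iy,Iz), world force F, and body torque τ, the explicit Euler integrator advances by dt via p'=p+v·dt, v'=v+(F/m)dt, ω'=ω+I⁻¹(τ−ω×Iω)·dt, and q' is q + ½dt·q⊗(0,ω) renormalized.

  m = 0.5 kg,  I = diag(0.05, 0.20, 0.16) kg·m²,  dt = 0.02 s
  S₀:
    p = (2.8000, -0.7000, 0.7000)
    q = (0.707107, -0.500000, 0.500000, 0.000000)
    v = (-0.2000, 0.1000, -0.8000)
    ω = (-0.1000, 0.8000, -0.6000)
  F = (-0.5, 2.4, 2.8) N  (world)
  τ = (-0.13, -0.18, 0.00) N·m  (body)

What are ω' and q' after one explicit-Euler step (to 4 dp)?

gyro term ω×Iω = (0.0192, -0.0066, -0.0120)
(τ − ω×Iω)/I = (-2.9840, -0.8670, 0.0750)
ω + α·dt = (-0.1597, 0.7827, -0.5985)
q⊗(0,ω) = (-0.4500000, -0.3707107, 0.2656856, -0.7742642)
q' = normalize(q + ½dt·q⊗(0,ω)) = (0.7026, -0.5037, 0.5026, -0.0077)

ω' = (-0.1597, 0.7827, -0.5985)
q' = (0.7026, -0.5037, 0.5026, -0.0077)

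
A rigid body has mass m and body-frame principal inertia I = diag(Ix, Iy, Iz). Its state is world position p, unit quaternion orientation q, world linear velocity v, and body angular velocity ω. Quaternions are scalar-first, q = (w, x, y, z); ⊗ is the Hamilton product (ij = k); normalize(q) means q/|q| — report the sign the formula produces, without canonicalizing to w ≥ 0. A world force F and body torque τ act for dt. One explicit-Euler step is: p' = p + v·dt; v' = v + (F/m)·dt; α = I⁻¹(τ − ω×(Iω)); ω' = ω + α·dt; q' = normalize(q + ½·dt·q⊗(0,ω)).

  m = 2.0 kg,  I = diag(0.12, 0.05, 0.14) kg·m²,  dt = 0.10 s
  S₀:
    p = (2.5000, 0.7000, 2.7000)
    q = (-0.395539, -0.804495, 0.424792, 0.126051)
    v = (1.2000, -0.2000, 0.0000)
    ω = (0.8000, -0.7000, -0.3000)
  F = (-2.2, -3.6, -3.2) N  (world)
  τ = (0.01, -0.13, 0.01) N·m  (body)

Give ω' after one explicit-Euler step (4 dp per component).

ω' = (0.7926, -0.9696, -0.3209)

α = I⁻¹(τ − ω×Iω) = (-0.0742, -2.6960, -0.2086)
ω' = ω + α·dt = (0.7926, -0.9696, -0.3209)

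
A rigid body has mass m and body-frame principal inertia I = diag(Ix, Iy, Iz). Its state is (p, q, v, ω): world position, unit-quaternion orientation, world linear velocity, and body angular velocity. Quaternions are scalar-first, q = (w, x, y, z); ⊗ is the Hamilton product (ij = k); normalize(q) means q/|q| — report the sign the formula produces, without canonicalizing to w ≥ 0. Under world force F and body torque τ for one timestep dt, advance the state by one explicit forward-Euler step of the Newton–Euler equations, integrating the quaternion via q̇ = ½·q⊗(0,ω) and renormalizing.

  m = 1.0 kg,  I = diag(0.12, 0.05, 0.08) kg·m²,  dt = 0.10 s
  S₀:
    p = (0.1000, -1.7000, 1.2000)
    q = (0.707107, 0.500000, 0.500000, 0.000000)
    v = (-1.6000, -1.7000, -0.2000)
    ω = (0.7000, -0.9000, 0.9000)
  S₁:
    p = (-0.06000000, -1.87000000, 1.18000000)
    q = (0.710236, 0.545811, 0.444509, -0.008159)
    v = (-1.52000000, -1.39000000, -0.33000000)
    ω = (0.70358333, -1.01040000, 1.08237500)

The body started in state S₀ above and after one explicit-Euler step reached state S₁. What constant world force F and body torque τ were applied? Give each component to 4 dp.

velocity change Δv = (0.08000000, 0.31000000, -0.13000000)
m·(v₁−v₀)/dt = (0.8000, 3.1000, -1.3000)
Δω = ω₁−ω₀ = (0.00358333, -0.11040000, 0.18237500)
τ = I·(Δω/dt) + ω₀×(Iω₀) = (-0.0200, -0.0300, 0.1900)

F = (0.8000, 3.1000, -1.3000)
τ = (-0.0200, -0.0300, 0.1900)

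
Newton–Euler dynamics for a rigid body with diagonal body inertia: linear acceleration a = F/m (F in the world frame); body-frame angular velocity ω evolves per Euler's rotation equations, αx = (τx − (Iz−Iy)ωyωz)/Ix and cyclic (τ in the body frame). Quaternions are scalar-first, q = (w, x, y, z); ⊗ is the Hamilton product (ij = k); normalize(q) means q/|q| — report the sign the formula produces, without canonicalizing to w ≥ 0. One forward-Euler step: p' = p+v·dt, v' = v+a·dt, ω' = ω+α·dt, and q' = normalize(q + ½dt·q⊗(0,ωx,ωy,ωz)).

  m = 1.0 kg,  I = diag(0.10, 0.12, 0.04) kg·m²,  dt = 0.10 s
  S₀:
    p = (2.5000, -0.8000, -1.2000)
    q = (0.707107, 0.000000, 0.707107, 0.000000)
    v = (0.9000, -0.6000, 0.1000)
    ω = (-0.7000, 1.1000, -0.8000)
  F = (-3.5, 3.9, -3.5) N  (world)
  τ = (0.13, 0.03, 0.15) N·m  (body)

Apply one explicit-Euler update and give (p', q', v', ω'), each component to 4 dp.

p' = p + v·dt = (2.5900, -0.8600, -1.1900)
v + (F/m)dt = (0.5500, -0.2100, -0.2500)
angular accel α = (0.5960, -0.0300, 4.1350)
new body rate ω' = (-0.6404, 1.0970, -0.3865)
2q̇ = q⊗(0,ω) = (-0.7778177, -1.0606605, 0.7778177, -0.0707107)
q' = normalize(q + ½dt·q⊗(0,ω)) = (0.6663, -0.0529, 0.7438, -0.0035)

p' = (2.5900, -0.8600, -1.1900)
q' = (0.6663, -0.0529, 0.7438, -0.0035)
v' = (0.5500, -0.2100, -0.2500)
ω' = (-0.6404, 1.0970, -0.3865)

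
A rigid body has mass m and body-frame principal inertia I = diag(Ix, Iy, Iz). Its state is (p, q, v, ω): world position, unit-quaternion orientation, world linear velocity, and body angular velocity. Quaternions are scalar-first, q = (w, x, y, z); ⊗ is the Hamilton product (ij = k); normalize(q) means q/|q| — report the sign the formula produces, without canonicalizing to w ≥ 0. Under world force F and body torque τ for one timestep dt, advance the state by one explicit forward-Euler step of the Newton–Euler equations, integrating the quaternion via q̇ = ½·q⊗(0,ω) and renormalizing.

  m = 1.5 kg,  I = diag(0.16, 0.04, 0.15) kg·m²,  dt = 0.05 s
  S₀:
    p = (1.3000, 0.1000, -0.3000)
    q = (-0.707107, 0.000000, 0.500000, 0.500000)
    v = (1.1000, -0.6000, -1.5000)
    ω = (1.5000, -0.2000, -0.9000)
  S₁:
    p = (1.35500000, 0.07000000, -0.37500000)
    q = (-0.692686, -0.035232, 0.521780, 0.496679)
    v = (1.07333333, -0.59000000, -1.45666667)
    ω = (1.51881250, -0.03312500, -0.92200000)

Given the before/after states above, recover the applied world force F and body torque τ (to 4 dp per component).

Δv = v₁−v₀ = (-0.02666667, 0.01000000, 0.04333333)
m·(v₁−v₀)/dt = (-0.8000, 0.3000, 1.3000)
Δω = ω₁−ω₀ = (0.01881250, 0.16687500, -0.02200000)
I·α + gyro = (0.0800, 0.1200, -0.0300)

F = (-0.8000, 0.3000, 1.3000)
τ = (0.0800, 0.1200, -0.0300)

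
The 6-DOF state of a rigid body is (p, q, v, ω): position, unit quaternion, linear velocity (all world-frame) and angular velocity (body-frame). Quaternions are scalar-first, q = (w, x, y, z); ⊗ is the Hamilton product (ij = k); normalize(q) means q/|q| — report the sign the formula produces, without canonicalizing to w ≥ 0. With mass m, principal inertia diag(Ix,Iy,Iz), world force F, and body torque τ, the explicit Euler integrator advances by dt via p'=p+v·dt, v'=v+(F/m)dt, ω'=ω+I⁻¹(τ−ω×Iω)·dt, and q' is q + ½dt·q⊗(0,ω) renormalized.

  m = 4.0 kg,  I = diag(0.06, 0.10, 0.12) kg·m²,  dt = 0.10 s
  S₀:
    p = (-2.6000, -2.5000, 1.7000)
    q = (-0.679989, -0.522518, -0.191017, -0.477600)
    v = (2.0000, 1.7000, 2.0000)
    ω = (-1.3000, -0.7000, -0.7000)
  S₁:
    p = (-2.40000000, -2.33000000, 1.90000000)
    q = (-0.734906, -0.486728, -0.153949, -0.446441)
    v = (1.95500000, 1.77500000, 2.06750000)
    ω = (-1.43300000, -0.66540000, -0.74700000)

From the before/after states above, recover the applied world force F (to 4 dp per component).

Δv = v₁−v₀ = (-0.04500000, 0.07500000, 0.06750000)
applied force F = (-1.8000, 3.0000, 2.7000)

F = (-1.8000, 3.0000, 2.7000)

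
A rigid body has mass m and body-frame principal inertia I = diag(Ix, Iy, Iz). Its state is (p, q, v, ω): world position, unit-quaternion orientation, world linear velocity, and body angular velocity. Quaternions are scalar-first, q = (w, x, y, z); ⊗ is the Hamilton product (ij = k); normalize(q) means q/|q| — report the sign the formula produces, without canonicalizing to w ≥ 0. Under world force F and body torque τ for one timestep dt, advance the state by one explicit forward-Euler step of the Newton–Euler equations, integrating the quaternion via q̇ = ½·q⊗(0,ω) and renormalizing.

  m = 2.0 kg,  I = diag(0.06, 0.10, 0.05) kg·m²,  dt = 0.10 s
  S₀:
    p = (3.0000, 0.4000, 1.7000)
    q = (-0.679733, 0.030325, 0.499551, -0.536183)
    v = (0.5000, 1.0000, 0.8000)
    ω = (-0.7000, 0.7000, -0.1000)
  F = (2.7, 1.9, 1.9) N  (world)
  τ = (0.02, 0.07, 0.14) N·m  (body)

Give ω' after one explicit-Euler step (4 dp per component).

(τ − ω×Iω)/I = (0.2750, 0.6930, 3.1920)
new body rate ω' = (-0.6725, 0.7693, 0.2192)

ω' = (-0.6725, 0.7693, 0.2192)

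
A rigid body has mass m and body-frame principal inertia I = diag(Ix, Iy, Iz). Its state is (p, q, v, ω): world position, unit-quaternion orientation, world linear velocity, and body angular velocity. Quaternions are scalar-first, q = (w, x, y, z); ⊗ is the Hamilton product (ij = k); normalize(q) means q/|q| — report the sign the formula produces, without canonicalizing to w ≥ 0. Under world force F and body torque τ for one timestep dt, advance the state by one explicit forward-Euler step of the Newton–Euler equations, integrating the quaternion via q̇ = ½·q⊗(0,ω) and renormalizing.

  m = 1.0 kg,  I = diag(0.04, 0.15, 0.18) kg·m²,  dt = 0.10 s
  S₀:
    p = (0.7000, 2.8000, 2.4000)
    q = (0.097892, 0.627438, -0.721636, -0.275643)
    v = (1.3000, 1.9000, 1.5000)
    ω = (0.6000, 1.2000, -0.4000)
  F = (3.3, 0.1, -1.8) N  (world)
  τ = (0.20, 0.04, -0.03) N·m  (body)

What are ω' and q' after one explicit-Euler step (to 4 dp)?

ω' = (1.1360, 1.2043, -0.4607)
q' = (0.1166, 0.6597, -0.7097, -0.2178)

(τ − ω×Iω)/I = (5.3600, 0.0427, -0.6067)
new body rate ω' = (1.1360, 1.2043, -0.4607)
2q̇ = q⊗(0,ω) = (0.3792432, 0.6781612, 0.2030598, 1.1467504)
q + ½dt·q⊗(0,ω), renormalized = (0.1166, 0.6597, -0.7097, -0.2178)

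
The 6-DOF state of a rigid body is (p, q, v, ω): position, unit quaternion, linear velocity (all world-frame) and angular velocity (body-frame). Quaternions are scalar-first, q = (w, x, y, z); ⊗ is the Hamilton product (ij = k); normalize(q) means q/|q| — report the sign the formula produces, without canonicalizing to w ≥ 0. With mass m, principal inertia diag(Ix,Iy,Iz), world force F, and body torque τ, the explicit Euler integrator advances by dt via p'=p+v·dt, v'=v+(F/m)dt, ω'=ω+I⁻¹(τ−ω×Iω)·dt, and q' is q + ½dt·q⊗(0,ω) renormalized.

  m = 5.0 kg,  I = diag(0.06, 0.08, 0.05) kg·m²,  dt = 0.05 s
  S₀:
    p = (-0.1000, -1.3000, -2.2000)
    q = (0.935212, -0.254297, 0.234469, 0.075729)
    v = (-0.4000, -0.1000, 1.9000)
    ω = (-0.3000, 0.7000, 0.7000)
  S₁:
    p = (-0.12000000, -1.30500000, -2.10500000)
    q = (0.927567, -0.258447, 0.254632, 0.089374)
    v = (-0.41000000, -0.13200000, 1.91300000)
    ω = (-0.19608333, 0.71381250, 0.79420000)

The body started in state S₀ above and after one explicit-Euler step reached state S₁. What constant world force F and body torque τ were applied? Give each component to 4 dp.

F = (-1.0000, -3.2000, 1.3000)
τ = (0.1100, 0.0200, 0.0900)

v₁ − v₀ = (-0.01000000, -0.03200000, 0.01300000)
applied force F = (-1.0000, -3.2000, 1.3000)
rate change Δω = (0.10391667, 0.01381250, 0.09420000)
I·α + gyro = (0.1100, 0.0200, 0.0900)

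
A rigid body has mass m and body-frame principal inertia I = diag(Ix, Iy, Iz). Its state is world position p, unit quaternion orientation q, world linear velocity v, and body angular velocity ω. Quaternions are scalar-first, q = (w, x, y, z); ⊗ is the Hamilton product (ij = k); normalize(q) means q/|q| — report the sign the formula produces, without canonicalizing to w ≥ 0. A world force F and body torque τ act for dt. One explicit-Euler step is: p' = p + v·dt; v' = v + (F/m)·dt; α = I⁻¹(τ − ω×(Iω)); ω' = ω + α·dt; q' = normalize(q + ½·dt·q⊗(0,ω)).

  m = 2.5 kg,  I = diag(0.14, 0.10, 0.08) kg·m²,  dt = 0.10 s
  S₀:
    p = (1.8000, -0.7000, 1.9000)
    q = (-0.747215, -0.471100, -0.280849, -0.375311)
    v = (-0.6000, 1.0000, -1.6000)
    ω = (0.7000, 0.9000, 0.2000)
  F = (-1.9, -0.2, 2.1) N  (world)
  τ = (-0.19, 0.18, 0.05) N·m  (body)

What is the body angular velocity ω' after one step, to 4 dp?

ω' = (0.5669, 1.0716, 0.2940)

α = I⁻¹(τ − ω×Iω) = (-1.3314, 1.7160, 0.9400)
new body rate ω' = (0.5669, 1.0716, 0.2940)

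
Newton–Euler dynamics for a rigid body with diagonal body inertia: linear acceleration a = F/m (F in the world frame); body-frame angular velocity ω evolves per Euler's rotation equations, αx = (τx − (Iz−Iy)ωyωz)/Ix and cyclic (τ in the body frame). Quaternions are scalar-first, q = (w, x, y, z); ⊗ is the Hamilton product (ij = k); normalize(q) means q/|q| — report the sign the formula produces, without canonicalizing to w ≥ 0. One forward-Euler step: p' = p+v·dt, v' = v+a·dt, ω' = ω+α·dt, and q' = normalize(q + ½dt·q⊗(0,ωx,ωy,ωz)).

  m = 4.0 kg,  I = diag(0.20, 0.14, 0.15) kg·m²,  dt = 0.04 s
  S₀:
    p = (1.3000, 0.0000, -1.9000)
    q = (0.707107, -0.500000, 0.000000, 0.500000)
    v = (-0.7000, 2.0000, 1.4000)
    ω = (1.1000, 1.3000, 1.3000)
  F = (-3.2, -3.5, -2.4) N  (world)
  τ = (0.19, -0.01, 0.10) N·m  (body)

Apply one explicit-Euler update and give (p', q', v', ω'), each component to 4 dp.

p' = (1.2720, 0.0800, -1.8440)
q' = (0.7045, -0.4970, 0.0423, 0.5049)
v' = (-0.7320, 1.9650, 1.3760)
ω' = (1.1346, 1.2767, 1.3495)

a = (-0.8000, -0.8750, -0.6000)
new position p' = (1.2720, 0.0800, -1.8440)
v' = v + a·dt = (-0.7320, 1.9650, 1.3760)
α = I⁻¹(τ − ω×Iω) = (0.8655, -0.5821, 1.2387)
new body rate ω' = (1.1346, 1.2767, 1.3495)
q⊗(0,ω) = (-0.1000000, 0.1278177, 2.1192391, 0.2692391)
q' = normalize(q + ½dt·q⊗(0,ω)) = (0.7045, -0.4970, 0.0423, 0.5049)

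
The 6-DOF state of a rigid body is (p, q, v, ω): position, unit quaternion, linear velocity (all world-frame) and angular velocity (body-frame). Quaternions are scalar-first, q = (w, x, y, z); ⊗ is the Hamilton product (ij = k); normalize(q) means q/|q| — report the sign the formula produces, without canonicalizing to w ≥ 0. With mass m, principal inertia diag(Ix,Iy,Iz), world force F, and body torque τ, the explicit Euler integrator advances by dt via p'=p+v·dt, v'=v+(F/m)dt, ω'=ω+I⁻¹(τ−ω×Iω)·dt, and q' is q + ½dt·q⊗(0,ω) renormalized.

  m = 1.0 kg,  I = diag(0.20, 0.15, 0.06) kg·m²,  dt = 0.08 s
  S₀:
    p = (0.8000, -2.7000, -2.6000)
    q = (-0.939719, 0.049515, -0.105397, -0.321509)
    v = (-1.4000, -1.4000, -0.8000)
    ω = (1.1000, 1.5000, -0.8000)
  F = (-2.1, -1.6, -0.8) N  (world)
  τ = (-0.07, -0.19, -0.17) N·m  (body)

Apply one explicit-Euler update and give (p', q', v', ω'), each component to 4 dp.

a = F/m = (-2.1000, -1.6000, -0.8000)
p + v·dt = (0.6880, -2.8120, -2.6640)
new velocity v' = (-1.5680, -1.5280, -0.8640)
precession coupling ω×(Iω) = (0.1080, -0.1232, -0.0825)
α = I⁻¹(τ − ω×Iω) = (-0.8900, -0.4453, -1.4583)
ω + α·dt = (1.0288, 1.4644, -0.9167)
q⊗(0,ω) = (-0.1535782, -0.4671098, -1.7236264, 0.9419844)
updated quaternion q' = (-0.9428, 0.0307, -0.1738, -0.2829)

p' = (0.6880, -2.8120, -2.6640)
q' = (-0.9428, 0.0307, -0.1738, -0.2829)
v' = (-1.5680, -1.5280, -0.8640)
ω' = (1.0288, 1.4644, -0.9167)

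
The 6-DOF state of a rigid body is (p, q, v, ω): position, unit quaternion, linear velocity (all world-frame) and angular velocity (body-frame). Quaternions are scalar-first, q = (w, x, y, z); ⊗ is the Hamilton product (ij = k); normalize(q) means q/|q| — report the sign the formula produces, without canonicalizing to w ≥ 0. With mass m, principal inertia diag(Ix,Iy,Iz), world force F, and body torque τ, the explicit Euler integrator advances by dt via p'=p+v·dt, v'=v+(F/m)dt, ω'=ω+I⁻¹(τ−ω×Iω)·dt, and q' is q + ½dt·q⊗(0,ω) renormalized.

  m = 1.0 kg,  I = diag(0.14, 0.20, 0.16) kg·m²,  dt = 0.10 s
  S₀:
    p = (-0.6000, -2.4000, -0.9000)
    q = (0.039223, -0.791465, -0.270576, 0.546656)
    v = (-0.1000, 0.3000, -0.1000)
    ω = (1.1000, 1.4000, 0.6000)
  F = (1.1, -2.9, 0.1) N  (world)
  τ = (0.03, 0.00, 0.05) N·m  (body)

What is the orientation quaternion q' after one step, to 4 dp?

Hamilton product q⊗(0,ω) = (0.9214243, -0.8845187, 1.1311128, -0.7868836)
q' = normalize(q + ½dt·q⊗(0,ω)) = (0.0849, -0.8320, -0.2131, 0.5051)

q' = (0.0849, -0.8320, -0.2131, 0.5051)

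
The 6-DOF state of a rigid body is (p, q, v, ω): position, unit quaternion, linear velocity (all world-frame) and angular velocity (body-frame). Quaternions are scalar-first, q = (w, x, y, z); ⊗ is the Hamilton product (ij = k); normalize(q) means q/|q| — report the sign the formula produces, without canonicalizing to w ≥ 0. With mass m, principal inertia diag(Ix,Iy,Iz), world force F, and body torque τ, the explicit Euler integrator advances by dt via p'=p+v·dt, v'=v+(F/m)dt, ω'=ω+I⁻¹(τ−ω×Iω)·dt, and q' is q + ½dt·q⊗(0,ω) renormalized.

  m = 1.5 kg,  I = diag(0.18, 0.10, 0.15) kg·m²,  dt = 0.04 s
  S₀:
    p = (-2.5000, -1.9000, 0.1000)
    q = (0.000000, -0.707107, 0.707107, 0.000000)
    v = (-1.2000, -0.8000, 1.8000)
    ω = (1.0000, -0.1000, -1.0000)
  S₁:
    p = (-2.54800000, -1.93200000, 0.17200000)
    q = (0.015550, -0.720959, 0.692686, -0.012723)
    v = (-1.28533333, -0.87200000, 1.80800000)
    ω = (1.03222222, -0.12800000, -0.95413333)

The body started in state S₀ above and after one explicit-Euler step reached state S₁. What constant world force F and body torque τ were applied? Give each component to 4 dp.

velocity change Δv = (-0.08533333, -0.07200000, 0.00800000)
applied force F = (-3.2000, -2.7000, 0.3000)
ω₁ − ω₀ = (0.03222222, -0.02800000, 0.04586667)
ω₀×(Iω₀) = (0.0050, -0.0300, 0.0080)
applied torque τ = (0.1500, -0.1000, 0.1800)

F = (-3.2000, -2.7000, 0.3000)
τ = (0.1500, -0.1000, 0.1800)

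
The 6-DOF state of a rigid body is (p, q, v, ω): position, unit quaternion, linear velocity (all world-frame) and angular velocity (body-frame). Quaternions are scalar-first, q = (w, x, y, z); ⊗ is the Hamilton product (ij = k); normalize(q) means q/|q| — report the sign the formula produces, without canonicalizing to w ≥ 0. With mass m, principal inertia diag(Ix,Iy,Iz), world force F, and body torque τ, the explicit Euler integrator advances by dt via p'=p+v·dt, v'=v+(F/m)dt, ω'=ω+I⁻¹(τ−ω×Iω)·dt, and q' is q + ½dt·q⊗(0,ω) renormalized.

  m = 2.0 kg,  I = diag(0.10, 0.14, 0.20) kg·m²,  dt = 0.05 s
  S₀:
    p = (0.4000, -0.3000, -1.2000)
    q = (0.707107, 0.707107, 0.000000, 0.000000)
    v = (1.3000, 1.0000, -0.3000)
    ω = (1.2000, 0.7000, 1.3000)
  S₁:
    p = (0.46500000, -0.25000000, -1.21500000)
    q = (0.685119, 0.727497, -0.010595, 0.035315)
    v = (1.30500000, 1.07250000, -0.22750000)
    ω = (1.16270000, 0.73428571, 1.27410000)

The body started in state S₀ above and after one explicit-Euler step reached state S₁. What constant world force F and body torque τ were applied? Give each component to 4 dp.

rate change Δω = (-0.03730000, 0.03428571, -0.02590000)
gyro term ω₀×Iω₀ = (0.0546, -0.1560, 0.0336)
I·α + gyro = (-0.0200, -0.0600, -0.0700)
Δv = v₁−v₀ = (0.00500000, 0.07250000, 0.07250000)
m·(v₁−v₀)/dt = (0.2000, 2.9000, 2.9000)

F = (0.2000, 2.9000, 2.9000)
τ = (-0.0200, -0.0600, -0.0700)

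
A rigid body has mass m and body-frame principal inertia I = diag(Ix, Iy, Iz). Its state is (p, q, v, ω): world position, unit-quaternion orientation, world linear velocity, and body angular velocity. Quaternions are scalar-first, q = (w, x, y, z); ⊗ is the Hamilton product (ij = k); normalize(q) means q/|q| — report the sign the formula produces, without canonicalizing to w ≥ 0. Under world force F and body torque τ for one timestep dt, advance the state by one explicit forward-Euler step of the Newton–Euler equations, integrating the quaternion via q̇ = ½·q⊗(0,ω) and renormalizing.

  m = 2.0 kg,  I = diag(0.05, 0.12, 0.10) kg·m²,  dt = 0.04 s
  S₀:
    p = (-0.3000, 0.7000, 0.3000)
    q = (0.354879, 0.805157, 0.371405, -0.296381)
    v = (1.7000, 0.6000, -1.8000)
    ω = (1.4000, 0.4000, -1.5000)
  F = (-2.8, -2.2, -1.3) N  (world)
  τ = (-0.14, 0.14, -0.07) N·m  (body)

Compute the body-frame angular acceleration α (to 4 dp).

α = (-3.0400, 0.2917, -1.0920)

ω×(Iω) gyroscopic = (0.0120, 0.1050, 0.0392)
(τ − ω×Iω)/I = (-3.0400, 0.2917, -1.0920)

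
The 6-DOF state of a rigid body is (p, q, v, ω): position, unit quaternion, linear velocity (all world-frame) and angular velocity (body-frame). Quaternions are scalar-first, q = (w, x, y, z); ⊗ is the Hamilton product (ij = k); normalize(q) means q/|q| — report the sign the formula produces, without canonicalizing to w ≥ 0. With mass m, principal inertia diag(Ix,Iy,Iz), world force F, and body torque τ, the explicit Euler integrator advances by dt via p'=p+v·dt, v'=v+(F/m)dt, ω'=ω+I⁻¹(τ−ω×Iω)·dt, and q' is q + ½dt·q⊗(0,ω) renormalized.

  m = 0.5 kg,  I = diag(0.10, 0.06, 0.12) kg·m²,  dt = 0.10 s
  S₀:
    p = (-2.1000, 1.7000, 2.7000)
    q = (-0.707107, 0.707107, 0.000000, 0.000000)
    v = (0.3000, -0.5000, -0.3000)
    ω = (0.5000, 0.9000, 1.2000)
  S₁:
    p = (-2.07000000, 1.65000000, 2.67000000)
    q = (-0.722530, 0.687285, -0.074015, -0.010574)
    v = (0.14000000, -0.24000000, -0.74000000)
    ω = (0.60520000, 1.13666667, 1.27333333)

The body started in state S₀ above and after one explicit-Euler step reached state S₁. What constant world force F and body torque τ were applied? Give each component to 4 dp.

F = (-0.8000, 1.3000, -2.2000)
τ = (0.1700, 0.1300, 0.0700)

Δv = v₁−v₀ = (-0.16000000, 0.26000000, -0.44000000)
m·(v₁−v₀)/dt = (-0.8000, 1.3000, -2.2000)
Δω = ω₁−ω₀ = (0.10520000, 0.23666667, 0.07333333)
τ = I·(Δω/dt) + ω₀×(Iω₀) = (0.1700, 0.1300, 0.0700)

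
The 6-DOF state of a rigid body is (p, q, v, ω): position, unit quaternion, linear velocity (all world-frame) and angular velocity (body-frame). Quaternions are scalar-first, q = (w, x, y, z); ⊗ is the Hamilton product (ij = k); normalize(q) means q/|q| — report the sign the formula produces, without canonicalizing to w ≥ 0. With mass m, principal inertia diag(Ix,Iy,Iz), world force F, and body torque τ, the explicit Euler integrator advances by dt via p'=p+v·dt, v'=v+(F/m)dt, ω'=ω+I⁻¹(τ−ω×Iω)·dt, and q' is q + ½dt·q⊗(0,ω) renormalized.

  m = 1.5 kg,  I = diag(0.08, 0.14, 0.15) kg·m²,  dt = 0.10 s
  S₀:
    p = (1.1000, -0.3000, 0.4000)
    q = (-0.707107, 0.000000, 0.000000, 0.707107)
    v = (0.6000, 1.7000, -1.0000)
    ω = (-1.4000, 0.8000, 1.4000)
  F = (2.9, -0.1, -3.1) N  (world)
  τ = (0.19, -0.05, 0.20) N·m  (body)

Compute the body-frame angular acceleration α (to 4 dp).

precession coupling ω×(Iω) = (0.0112, 0.1372, -0.0672)
(τ − ω×Iω)/I = (2.2350, -1.3371, 1.7813)

α = (2.2350, -1.3371, 1.7813)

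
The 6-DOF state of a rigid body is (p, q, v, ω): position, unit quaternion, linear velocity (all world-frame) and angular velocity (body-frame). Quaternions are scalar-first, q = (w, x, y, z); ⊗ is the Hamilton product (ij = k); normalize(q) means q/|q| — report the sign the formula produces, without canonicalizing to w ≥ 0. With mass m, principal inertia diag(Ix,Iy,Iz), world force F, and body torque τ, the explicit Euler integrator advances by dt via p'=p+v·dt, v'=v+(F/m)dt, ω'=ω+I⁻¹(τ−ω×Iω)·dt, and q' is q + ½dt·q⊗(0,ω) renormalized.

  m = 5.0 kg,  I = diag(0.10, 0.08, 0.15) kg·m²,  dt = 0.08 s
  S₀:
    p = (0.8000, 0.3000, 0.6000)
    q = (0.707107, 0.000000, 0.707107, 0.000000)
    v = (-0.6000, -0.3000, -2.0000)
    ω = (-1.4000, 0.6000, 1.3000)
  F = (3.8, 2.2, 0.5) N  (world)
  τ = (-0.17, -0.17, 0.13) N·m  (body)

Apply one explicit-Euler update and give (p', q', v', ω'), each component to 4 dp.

p' = (0.7520, 0.2760, 0.4400)
q' = (0.6879, -0.0028, 0.7218, 0.0761)
v' = (-0.5392, -0.2648, -1.9920)
ω' = (-1.5797, 0.3390, 1.3604)

ω×(Iω) gyroscopic = (0.0546, 0.0910, 0.0168)
α = I⁻¹(τ − ω×Iω) = (-2.2460, -3.2625, 0.7547)
ω + α·dt = (-1.5797, 0.3390, 1.3604)
Hamilton product q⊗(0,ω) = (-0.4242642, -0.0707107, 0.4242642, 1.9091889)
updated quaternion q' = (0.6879, -0.0028, 0.7218, 0.0761)
linear accel F/m = (0.7600, 0.4400, 0.1000)
new position p' = (0.7520, 0.2760, 0.4400)
v' = v + a·dt = (-0.5392, -0.2648, -1.9920)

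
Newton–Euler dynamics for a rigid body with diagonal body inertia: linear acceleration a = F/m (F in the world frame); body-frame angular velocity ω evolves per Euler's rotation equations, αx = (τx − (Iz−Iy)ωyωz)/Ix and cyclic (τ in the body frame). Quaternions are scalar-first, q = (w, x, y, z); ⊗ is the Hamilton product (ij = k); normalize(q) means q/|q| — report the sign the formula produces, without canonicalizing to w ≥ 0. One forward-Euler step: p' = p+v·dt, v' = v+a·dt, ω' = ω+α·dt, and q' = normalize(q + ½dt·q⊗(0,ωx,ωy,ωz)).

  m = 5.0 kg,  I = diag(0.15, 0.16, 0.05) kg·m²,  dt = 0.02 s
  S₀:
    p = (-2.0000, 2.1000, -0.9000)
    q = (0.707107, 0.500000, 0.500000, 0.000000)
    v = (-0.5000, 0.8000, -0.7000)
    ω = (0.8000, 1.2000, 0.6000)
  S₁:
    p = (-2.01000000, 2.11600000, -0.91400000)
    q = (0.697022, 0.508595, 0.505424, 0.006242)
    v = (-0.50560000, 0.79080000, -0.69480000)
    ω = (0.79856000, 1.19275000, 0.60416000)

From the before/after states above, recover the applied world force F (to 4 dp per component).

Δv = v₁−v₀ = (-0.00560000, -0.00920000, 0.00520000)
m·(v₁−v₀)/dt = (-1.4000, -2.3000, 1.3000)

F = (-1.4000, -2.3000, 1.3000)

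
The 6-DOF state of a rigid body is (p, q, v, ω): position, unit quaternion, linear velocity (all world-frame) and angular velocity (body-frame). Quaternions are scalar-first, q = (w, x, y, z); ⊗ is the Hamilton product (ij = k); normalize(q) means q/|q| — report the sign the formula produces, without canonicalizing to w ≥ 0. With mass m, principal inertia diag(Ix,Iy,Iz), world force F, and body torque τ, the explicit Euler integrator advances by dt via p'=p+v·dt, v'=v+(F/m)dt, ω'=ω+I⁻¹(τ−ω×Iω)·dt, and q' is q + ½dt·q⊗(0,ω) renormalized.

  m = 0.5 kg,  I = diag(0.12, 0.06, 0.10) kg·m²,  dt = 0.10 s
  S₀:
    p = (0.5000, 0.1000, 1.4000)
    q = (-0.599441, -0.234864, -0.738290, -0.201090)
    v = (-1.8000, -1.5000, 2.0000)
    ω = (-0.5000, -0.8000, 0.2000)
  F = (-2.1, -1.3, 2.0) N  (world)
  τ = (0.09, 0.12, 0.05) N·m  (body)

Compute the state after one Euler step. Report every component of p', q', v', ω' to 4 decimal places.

linear accel F/m = (-4.2000, -2.6000, 4.0000)
p' = p + v·dt = (0.3200, -0.0500, 1.6000)
v + (F/m)dt = (-2.2200, -1.7600, 2.4000)
ω×(Iω) gyroscopic = (-0.0064, -0.0020, -0.0240)
α = I⁻¹(τ − ω×Iω) = (0.8033, 2.0333, 0.7400)
new body rate ω' = (-0.4197, -0.5967, 0.2740)
Hamilton product q⊗(0,ω) = (-0.6678460, -0.0088095, 0.6270706, -0.3011420)
q' = normalize(q + ½dt·q⊗(0,ω)) = (-0.6321, -0.2350, -0.7061, -0.2159)

p' = (0.3200, -0.0500, 1.6000)
q' = (-0.6321, -0.2350, -0.7061, -0.2159)
v' = (-2.2200, -1.7600, 2.4000)
ω' = (-0.4197, -0.5967, 0.2740)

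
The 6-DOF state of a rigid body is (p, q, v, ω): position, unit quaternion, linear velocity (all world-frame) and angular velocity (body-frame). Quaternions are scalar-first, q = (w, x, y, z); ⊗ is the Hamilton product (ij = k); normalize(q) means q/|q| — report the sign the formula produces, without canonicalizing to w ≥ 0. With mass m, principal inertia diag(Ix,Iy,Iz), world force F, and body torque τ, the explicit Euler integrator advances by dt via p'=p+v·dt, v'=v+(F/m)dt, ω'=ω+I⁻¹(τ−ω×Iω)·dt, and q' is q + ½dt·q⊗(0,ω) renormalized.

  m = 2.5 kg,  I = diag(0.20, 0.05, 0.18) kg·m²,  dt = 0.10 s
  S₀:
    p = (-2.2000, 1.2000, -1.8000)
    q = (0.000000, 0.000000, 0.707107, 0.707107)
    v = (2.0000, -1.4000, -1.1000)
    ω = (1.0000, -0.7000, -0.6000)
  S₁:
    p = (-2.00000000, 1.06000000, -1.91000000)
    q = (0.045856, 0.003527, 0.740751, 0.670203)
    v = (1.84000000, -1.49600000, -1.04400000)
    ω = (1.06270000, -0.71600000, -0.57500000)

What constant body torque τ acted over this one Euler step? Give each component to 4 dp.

ω₁ − ω₀ = (0.06270000, -0.01600000, 0.02500000)
applied torque τ = (0.1800, -0.0200, 0.1500)

τ = (0.1800, -0.0200, 0.1500)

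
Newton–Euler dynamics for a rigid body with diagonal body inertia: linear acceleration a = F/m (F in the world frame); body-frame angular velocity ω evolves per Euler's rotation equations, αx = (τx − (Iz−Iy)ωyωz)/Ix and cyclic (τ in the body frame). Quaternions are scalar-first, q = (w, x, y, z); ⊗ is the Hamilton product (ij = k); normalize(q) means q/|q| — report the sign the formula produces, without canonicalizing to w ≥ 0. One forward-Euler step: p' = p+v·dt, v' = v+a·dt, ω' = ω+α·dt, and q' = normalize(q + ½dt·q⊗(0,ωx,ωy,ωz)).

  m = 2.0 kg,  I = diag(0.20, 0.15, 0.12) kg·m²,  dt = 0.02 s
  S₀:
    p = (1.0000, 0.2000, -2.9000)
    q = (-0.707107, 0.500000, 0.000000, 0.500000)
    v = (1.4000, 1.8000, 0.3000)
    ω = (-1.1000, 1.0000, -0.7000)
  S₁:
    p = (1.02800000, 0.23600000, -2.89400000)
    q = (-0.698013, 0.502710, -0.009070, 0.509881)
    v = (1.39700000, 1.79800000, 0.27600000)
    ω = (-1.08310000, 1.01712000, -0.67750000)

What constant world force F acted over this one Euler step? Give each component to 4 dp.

v₁ − v₀ = (-0.00300000, -0.00200000, -0.02400000)
m·(v₁−v₀)/dt = (-0.3000, -0.2000, -2.4000)

F = (-0.3000, -0.2000, -2.4000)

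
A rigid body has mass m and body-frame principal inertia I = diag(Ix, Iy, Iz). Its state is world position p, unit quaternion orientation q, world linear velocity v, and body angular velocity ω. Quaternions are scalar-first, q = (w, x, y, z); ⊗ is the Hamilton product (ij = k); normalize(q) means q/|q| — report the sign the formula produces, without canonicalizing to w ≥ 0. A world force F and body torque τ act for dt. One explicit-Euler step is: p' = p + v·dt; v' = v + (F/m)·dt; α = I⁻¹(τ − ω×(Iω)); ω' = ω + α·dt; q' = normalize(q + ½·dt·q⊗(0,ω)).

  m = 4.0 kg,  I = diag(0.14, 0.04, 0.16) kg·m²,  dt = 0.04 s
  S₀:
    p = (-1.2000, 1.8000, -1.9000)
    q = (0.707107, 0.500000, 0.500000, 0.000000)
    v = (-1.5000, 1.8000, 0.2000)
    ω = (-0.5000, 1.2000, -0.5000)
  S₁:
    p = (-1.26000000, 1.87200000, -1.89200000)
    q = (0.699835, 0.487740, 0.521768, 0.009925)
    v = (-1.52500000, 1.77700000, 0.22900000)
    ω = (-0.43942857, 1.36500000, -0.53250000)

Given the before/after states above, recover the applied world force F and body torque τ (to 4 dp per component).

Δω = ω₁−ω₀ = (0.06057143, 0.16500000, -0.03250000)
precession coupling = (-0.0720, -0.0050, 0.0600)
I·α + gyro = (0.1400, 0.1600, -0.0700)
velocity change Δv = (-0.02500000, -0.02300000, 0.02900000)
F = m·Δv/dt = (-2.5000, -2.3000, 2.9000)

F = (-2.5000, -2.3000, 2.9000)
τ = (0.1400, 0.1600, -0.0700)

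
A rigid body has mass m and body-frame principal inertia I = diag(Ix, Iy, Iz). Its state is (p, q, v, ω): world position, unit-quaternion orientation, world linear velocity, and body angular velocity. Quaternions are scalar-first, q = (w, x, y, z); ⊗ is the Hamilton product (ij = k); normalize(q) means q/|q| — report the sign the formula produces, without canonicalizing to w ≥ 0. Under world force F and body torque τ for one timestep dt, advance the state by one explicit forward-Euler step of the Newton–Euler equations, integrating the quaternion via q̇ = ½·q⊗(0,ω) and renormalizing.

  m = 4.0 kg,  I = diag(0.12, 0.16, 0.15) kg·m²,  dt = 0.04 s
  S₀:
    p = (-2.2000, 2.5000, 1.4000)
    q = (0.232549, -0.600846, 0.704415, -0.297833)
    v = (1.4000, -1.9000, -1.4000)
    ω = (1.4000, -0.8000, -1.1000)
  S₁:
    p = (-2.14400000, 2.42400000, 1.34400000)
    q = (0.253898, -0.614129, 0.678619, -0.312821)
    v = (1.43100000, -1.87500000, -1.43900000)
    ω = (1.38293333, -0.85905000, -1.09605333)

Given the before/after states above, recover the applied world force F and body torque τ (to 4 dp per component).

rate change Δω = (-0.01706667, -0.05905000, 0.00394667)
I·α + gyro = (-0.0600, -0.1900, -0.0300)
v₁ − v₀ = (0.03100000, 0.02500000, -0.03900000)
m·(v₁−v₀)/dt = (3.1000, 2.5000, -3.9000)

F = (3.1000, 2.5000, -3.9000)
τ = (-0.0600, -0.1900, -0.0300)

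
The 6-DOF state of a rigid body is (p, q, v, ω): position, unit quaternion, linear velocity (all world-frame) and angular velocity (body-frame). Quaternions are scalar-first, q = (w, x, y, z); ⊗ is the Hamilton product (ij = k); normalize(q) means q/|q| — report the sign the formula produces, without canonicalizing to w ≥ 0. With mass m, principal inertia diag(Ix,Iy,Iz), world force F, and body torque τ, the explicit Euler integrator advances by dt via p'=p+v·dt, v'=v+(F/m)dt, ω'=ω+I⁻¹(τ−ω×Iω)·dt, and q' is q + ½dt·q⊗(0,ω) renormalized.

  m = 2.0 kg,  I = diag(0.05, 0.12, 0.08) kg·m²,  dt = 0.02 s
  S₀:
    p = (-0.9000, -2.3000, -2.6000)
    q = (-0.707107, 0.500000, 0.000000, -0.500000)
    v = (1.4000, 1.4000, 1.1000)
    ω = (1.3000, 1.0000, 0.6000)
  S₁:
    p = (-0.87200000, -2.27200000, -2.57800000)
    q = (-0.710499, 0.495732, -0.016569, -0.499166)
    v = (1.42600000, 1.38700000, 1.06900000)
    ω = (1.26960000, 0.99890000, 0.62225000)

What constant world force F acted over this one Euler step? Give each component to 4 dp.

F = (2.6000, -1.3000, -3.1000)

velocity change Δv = (0.02600000, -0.01300000, -0.03100000)
m·(v₁−v₀)/dt = (2.6000, -1.3000, -3.1000)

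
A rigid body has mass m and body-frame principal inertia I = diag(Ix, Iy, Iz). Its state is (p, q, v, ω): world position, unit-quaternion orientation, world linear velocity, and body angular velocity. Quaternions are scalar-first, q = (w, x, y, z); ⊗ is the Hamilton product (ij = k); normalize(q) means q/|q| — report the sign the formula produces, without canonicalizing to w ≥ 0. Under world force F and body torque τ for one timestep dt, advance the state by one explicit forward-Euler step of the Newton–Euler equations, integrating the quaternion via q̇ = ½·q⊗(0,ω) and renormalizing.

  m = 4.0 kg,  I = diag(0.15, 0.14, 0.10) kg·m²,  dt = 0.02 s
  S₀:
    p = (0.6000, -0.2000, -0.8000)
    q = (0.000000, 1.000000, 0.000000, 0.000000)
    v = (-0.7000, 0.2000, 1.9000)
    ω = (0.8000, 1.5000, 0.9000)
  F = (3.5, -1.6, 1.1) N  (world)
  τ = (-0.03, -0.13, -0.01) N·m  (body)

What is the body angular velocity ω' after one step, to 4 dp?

ω' = (0.8032, 1.4763, 0.9004)

(τ − ω×Iω)/I = (0.1600, -1.1857, 0.0200)
new body rate ω' = (0.8032, 1.4763, 0.9004)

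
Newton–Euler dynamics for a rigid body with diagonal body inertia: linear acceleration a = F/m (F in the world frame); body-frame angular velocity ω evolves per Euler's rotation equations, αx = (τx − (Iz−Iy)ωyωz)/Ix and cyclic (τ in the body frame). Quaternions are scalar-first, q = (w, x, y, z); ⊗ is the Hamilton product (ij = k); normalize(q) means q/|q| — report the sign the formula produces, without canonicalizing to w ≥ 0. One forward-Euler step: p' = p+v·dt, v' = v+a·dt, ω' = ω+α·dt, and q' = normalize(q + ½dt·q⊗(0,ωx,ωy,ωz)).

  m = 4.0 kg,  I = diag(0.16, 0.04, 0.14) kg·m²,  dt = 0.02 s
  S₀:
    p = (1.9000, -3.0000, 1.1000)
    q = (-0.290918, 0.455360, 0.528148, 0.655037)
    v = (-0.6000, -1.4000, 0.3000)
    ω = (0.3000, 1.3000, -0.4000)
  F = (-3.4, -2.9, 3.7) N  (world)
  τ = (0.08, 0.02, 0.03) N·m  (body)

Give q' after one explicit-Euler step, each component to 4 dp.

q' = (-0.2965, 0.4438, 0.5281, 0.6605)

Hamilton product q⊗(0,ω) = (-0.5611856, -1.1500827, 0.0004617, 0.5498908)
q' = normalize(q + ½dt·q⊗(0,ω)) = (-0.2965, 0.4438, 0.5281, 0.6605)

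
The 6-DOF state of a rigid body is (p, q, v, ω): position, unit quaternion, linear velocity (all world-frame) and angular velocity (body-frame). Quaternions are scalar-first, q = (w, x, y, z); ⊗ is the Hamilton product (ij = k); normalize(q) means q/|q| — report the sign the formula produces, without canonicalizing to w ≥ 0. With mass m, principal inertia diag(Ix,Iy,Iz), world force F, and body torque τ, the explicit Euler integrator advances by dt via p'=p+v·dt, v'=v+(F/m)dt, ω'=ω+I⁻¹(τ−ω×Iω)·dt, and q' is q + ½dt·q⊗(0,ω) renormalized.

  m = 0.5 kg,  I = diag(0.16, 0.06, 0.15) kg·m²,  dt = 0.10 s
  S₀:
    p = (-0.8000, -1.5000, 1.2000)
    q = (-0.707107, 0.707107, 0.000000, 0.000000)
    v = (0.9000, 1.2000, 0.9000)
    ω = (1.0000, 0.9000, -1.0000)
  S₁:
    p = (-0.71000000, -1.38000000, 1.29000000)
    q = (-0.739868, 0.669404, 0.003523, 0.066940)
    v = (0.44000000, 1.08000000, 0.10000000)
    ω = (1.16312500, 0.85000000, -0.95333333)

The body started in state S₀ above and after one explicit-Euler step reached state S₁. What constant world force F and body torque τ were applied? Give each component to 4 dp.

F = (-2.3000, -0.6000, -4.0000)
τ = (0.1800, -0.0400, -0.0200)

rate change Δω = (0.16312500, -0.05000000, 0.04666667)
precession coupling = (-0.0810, -0.0100, -0.0900)
applied torque τ = (0.1800, -0.0400, -0.0200)
Δv = v₁−v₀ = (-0.46000000, -0.12000000, -0.80000000)
applied force F = (-2.3000, -0.6000, -4.0000)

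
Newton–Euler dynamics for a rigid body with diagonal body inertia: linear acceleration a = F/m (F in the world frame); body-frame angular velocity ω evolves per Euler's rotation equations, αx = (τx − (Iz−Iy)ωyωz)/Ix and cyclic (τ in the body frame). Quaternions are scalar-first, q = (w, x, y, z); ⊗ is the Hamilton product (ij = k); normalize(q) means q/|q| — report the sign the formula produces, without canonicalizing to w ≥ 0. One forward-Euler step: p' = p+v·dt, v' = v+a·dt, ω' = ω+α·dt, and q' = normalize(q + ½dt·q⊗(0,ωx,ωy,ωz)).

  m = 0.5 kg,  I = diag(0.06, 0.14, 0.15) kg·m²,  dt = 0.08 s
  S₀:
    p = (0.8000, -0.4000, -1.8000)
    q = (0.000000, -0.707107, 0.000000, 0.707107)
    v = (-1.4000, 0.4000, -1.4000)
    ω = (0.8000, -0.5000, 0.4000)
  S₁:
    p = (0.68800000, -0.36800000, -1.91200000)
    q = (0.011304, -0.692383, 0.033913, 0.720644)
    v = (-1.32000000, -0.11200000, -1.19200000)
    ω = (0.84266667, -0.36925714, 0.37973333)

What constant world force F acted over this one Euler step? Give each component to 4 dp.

F = (0.5000, -3.2000, 1.3000)

velocity change Δv = (0.08000000, -0.51200000, 0.20800000)
F = m·Δv/dt = (0.5000, -3.2000, 1.3000)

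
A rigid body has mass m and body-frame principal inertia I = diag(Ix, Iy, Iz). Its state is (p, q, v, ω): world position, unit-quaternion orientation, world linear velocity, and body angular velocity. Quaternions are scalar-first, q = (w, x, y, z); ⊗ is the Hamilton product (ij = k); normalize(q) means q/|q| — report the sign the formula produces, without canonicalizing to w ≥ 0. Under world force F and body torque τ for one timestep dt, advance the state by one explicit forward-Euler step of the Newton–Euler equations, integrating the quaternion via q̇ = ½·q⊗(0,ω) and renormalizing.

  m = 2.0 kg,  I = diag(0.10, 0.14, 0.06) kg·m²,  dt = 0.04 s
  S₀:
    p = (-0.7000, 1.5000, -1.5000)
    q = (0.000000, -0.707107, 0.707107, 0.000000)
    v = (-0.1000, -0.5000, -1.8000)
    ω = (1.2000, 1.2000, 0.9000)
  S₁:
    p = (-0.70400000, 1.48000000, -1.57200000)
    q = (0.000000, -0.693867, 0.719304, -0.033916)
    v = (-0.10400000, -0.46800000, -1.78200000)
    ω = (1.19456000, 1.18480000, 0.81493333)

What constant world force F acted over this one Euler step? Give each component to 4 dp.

F = (-0.2000, 1.6000, 0.9000)

Δv = v₁−v₀ = (-0.00400000, 0.03200000, 0.01800000)
applied force F = (-0.2000, 1.6000, 0.9000)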